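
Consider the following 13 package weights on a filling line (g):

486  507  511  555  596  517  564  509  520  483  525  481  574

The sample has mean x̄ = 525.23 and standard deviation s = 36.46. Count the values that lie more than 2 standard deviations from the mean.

0

Cutoffs: x̄ ± 2s = [452.31, 598.15].
Every value lies within the cutoffs.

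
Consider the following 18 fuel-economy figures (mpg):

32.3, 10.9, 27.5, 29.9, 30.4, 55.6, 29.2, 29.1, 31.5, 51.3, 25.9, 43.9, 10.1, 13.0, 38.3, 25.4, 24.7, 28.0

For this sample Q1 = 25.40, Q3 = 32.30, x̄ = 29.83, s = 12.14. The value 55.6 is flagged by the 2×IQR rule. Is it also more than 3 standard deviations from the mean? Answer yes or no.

no

z = (55.6 − 29.83) / 12.14 = 2.12.
|z| = 2.12 ≤ 3.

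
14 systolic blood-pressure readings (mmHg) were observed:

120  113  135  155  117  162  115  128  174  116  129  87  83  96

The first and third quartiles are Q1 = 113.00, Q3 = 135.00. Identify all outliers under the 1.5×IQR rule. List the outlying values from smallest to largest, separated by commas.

IQR = Q3 − Q1 = 135.00 − 113.00 = 22.00.
Lower fence = Q1 − 1.5·IQR = 113.00 − 33.00 = 80.00.
Upper fence = Q3 + 1.5·IQR = 135.00 + 33.00 = 168.00.
174 > 168.00 → outlier.
All remaining values lie within [80.00, 168.00].

174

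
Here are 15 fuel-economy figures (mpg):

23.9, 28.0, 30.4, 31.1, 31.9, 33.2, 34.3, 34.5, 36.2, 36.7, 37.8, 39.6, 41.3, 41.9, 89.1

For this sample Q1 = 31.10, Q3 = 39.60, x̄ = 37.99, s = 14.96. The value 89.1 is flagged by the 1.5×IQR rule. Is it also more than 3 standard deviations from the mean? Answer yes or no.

yes

z = (89.1 − 37.99) / 14.96 = 3.42.
|z| = 3.42 > 3.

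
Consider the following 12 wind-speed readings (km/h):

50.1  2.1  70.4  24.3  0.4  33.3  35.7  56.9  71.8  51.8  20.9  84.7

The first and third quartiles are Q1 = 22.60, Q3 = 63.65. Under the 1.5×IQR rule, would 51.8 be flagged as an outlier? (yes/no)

no

IQR = Q3 − Q1 = 63.65 − 22.60 = 41.05.
Lower fence = Q1 − 1.5·IQR = 22.60 − 61.575 = -38.975.
Upper fence = Q3 + 1.5·IQR = 63.65 + 61.575 = 125.225.
51.8 lies within [-38.975, 125.225].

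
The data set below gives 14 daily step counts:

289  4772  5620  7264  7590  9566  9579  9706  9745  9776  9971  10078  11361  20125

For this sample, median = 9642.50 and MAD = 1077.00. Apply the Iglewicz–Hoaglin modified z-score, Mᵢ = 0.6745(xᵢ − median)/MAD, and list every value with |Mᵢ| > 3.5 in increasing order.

|Mᵢ| > 3.5 ⇔ |xᵢ − 9642.50| > 3.5·1077.00/0.6745 = 5588.58.
So outliers lie outside [4053.92, 15231.08].
289: M = -5.86 → outlier.
20125: M = 6.56 → outlier.

289, 20125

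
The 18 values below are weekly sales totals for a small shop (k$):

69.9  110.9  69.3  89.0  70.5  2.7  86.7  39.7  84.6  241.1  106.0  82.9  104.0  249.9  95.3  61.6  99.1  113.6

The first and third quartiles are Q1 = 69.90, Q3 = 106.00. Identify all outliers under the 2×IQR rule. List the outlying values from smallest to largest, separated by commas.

241.1, 249.9

IQR = Q3 − Q1 = 106.00 − 69.90 = 36.10.
Lower fence = Q1 − 2·IQR = 69.90 − 72.20 = -2.30.
Upper fence = Q3 + 2·IQR = 106.00 + 72.20 = 178.20.
241.1 > 178.20 → outlier.
249.9 > 178.20 → outlier.
All remaining values lie within [-2.30, 178.20].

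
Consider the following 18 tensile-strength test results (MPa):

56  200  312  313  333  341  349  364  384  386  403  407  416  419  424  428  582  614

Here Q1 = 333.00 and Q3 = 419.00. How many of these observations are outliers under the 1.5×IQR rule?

IQR = 86.00; fences at 333.00 − 129.00 = 204.00 and 419.00 + 129.00 = 548.00.
Outside the cutoffs: 56, 200, 582, 614.

4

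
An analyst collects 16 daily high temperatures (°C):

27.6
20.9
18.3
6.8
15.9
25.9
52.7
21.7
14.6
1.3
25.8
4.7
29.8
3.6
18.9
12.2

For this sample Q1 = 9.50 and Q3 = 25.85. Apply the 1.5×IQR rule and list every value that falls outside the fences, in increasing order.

IQR = Q3 − Q1 = 25.85 − 9.50 = 16.35.
Lower fence = Q1 − 1.5·IQR = 9.50 − 24.525 = -15.025.
Upper fence = Q3 + 1.5·IQR = 25.85 + 24.525 = 50.375.
52.7 > 50.375 → outlier.
All remaining values lie within [-15.025, 50.375].

52.7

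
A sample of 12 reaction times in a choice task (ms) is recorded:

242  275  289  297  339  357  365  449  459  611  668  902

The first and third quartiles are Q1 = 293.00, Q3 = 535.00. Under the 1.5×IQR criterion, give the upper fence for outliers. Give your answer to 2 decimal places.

IQR = Q3 − Q1 = 535.00 − 293.00 = 242.00.
Lower fence = Q1 − 1.5·IQR = 293.00 − 363.00 = -70.00.
Upper fence = Q3 + 1.5·IQR = 535.00 + 363.00 = 898.00.

898.00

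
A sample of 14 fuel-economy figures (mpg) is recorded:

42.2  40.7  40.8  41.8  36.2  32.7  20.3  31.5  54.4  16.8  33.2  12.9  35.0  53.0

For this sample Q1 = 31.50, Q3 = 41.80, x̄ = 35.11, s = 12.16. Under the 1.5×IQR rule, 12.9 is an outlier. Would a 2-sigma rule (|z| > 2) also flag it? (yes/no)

no

z = (12.9 − 35.11) / 12.16 = -1.83.
|z| = 1.83 ≤ 2.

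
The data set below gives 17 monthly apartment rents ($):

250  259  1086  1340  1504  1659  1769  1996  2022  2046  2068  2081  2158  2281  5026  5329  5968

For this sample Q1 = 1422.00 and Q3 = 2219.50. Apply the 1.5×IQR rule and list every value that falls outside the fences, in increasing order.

IQR = Q3 − Q1 = 2219.50 − 1422.00 = 797.50.
Lower fence = Q1 − 1.5·IQR = 1422.00 − 1196.25 = 225.75.
Upper fence = Q3 + 1.5·IQR = 2219.50 + 1196.25 = 3415.75.
5026 > 3415.75 → outlier.
5329 > 3415.75 → outlier.
5968 > 3415.75 → outlier.
All remaining values lie within [225.75, 3415.75].

5026, 5329, 5968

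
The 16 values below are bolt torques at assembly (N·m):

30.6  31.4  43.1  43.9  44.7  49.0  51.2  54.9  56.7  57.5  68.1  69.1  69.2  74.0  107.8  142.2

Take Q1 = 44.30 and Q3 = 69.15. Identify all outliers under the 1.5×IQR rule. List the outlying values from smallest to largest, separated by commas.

IQR = Q3 − Q1 = 69.15 − 44.30 = 24.85.
Lower fence = Q1 − 1.5·IQR = 44.30 − 37.275 = 7.025.
Upper fence = Q3 + 1.5·IQR = 69.15 + 37.275 = 106.425.
107.8 > 106.425 → outlier.
142.2 > 106.425 → outlier.
All remaining values lie within [7.025, 106.425].

107.8, 142.2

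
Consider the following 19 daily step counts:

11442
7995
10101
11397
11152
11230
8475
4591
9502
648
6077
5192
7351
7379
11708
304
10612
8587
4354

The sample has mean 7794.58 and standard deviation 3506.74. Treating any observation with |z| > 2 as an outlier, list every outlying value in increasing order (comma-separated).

304, 648

Cutoffs at x̄ ± 2s: 7794.58 ± 2·3506.74 = [781.10, 14808.06].
304: z = -2.14, |z| > 2 → outlier.
648: z = -2.04, |z| > 2 → outlier.
Every other value lies within [781.10, 14808.06].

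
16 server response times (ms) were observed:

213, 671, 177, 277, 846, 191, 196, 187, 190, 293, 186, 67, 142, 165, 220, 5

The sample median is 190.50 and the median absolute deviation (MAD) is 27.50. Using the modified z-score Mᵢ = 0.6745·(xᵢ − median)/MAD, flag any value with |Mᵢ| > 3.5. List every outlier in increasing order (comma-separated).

5, 671, 846

|Mᵢ| > 3.5 ⇔ |xᵢ − 190.50| > 3.5·27.50/0.6745 = 142.70.
So outliers lie outside [47.80, 333.20].
5: M = -4.55 → outlier.
671: M = 11.79 → outlier.
846: M = 16.08 → outlier.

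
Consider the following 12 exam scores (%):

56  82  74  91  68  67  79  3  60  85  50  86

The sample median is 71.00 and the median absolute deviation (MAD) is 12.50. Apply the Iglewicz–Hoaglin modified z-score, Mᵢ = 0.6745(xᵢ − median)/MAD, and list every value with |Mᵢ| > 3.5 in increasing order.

|Mᵢ| > 3.5 ⇔ |xᵢ − 71.00| > 3.5·12.50/0.6745 = 64.86.
So outliers lie outside [6.14, 135.86].
3: M = -3.67 → outlier.

3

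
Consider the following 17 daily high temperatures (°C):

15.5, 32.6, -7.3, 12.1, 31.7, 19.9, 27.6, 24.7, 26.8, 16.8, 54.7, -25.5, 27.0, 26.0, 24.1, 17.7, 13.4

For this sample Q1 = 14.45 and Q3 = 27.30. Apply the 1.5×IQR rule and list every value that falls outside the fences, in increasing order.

IQR = Q3 − Q1 = 27.30 − 14.45 = 12.85.
Lower fence = Q1 − 1.5·IQR = 14.45 − 19.275 = -4.825.
Upper fence = Q3 + 1.5·IQR = 27.30 + 19.275 = 46.575.
-25.5 < -4.825 → outlier.
-7.3 < -4.825 → outlier.
54.7 > 46.575 → outlier.
All remaining values lie within [-4.825, 46.575].

-25.5, -7.3, 54.7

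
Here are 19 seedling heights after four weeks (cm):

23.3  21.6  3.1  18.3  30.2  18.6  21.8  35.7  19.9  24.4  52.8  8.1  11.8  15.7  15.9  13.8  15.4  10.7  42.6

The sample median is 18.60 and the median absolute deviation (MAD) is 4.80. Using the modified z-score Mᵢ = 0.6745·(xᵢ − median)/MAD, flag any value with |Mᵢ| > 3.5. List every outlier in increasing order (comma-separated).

|Mᵢ| > 3.5 ⇔ |xᵢ − 18.60| > 3.5·4.80/0.6745 = 24.91.
So outliers lie outside [-6.31, 43.51].
52.8: M = 4.81 → outlier.

52.8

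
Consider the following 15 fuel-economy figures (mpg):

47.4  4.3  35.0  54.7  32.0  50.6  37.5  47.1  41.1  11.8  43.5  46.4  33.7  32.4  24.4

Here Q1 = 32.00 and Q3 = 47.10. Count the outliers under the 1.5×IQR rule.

IQR = 15.10; fences at 32.00 − 22.65 = 9.35 and 47.10 + 22.65 = 69.75.
Outside the cutoffs: 4.3.

1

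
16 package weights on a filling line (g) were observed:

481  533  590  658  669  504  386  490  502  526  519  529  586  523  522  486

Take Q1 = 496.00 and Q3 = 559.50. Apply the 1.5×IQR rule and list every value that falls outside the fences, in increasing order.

IQR = Q3 − Q1 = 559.50 − 496.00 = 63.50.
Lower fence = Q1 − 1.5·IQR = 496.00 − 95.25 = 400.75.
Upper fence = Q3 + 1.5·IQR = 559.50 + 95.25 = 654.75.
386 < 400.75 → outlier.
658 > 654.75 → outlier.
669 > 654.75 → outlier.
All remaining values lie within [400.75, 654.75].

386, 658, 669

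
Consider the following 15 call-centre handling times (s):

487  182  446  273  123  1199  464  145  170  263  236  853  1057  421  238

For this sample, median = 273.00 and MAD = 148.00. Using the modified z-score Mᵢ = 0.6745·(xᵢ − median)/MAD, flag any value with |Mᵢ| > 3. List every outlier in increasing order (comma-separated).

1057, 1199

|Mᵢ| > 3 ⇔ |xᵢ − 273.00| > 3·148.00/0.6745 = 658.27.
So outliers lie outside [-385.27, 931.27].
1057: M = 3.57 → outlier.
1199: M = 4.22 → outlier.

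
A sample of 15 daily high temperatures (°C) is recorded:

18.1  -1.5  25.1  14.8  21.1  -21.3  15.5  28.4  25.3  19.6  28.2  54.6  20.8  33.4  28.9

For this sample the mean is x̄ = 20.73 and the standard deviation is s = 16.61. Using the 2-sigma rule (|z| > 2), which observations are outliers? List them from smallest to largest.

Cutoffs at x̄ ± 2s: 20.73 ± 2·16.61 = [-12.49, 53.95].
-21.3: z = -2.53, |z| > 2 → outlier.
54.6: z = 2.04, |z| > 2 → outlier.
Every other value lies within [-12.49, 53.95].

-21.3, 54.6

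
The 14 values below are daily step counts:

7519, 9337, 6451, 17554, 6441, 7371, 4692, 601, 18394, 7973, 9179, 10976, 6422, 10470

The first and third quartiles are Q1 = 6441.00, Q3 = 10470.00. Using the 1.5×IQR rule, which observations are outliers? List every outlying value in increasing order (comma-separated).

IQR = Q3 − Q1 = 10470.00 − 6441.00 = 4029.00.
Lower fence = Q1 − 1.5·IQR = 6441.00 − 6043.50 = 397.50.
Upper fence = Q3 + 1.5·IQR = 10470.00 + 6043.50 = 16513.50.
17554 > 16513.50 → outlier.
18394 > 16513.50 → outlier.
All remaining values lie within [397.50, 16513.50].

17554, 18394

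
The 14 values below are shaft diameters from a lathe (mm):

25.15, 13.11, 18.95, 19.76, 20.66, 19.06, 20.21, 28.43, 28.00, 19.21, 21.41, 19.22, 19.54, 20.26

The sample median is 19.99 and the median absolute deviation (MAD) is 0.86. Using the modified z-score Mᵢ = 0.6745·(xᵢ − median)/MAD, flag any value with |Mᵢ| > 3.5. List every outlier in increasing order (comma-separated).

|Mᵢ| > 3.5 ⇔ |xᵢ − 19.99| > 3.5·0.86/0.6745 = 4.46.
So outliers lie outside [15.53, 24.45].
13.11: M = -5.40 → outlier.
25.15: M = 4.05 → outlier.
28.00: M = 6.28 → outlier.
28.43: M = 6.62 → outlier.

13.11, 25.15, 28.00, 28.43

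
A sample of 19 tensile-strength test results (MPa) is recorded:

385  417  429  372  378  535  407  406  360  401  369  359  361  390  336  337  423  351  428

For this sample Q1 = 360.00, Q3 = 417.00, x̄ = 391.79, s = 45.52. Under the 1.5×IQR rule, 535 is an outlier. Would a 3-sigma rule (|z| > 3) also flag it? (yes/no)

yes

z = (535 − 391.79) / 45.52 = 3.15.
|z| = 3.15 > 3.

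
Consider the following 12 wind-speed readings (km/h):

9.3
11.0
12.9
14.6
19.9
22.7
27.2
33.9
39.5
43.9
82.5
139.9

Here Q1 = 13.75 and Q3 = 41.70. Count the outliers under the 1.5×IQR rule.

1

IQR = 27.95; fences at 13.75 − 41.925 = -28.175 and 41.70 + 41.925 = 83.625.
Outside the cutoffs: 139.9.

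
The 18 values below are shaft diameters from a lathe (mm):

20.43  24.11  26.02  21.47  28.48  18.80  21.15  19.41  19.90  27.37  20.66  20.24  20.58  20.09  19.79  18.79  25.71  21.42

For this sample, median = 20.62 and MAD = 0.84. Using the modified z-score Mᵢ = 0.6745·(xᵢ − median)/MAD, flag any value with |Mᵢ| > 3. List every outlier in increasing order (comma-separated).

|Mᵢ| > 3 ⇔ |xᵢ − 20.62| > 3·0.84/0.6745 = 3.74.
So outliers lie outside [16.88, 24.36].
25.71: M = 4.09 → outlier.
26.02: M = 4.34 → outlier.
27.37: M = 5.42 → outlier.
28.48: M = 6.31 → outlier.

25.71, 26.02, 27.37, 28.48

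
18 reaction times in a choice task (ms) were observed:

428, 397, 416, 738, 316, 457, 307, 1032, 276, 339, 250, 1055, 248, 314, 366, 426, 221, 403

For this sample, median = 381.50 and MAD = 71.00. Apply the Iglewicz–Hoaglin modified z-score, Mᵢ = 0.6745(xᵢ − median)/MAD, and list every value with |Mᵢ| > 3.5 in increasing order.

|Mᵢ| > 3.5 ⇔ |xᵢ − 381.50| > 3.5·71.00/0.6745 = 368.42.
So outliers lie outside [13.08, 749.92].
1032: M = 6.18 → outlier.
1055: M = 6.40 → outlier.

1032, 1055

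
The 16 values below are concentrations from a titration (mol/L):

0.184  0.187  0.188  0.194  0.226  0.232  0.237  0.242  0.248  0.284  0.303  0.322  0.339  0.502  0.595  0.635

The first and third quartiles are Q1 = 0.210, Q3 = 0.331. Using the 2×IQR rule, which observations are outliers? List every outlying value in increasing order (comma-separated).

IQR = Q3 − Q1 = 0.331 − 0.210 = 0.121.
Lower fence = Q1 − 2·IQR = 0.210 − 0.242 = -0.032.
Upper fence = Q3 + 2·IQR = 0.331 + 0.242 = 0.573.
0.595 > 0.573 → outlier.
0.635 > 0.573 → outlier.
All remaining values lie within [-0.032, 0.573].

0.595, 0.635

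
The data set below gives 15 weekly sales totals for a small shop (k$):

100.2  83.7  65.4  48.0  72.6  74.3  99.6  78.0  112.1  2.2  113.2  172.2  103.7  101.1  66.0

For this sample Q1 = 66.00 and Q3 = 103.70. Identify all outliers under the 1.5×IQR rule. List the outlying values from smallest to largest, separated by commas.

IQR = Q3 − Q1 = 103.70 − 66.00 = 37.70.
Lower fence = Q1 − 1.5·IQR = 66.00 − 56.55 = 9.45.
Upper fence = Q3 + 1.5·IQR = 103.70 + 56.55 = 160.25.
2.2 < 9.45 → outlier.
172.2 > 160.25 → outlier.
All remaining values lie within [9.45, 160.25].

2.2, 172.2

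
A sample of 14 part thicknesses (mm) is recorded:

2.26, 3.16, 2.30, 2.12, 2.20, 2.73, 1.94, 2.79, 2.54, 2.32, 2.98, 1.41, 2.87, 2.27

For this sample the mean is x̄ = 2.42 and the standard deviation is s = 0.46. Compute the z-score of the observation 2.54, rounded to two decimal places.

z = (2.54 − 2.42) / 0.46 = 0.26.

0.26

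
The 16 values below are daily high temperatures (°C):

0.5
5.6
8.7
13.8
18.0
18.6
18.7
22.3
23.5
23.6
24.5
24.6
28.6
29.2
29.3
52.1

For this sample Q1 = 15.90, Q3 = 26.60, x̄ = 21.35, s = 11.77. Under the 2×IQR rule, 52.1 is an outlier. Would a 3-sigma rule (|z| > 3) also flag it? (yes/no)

z = (52.1 − 21.35) / 11.77 = 2.61.
|z| = 2.61 ≤ 3.

no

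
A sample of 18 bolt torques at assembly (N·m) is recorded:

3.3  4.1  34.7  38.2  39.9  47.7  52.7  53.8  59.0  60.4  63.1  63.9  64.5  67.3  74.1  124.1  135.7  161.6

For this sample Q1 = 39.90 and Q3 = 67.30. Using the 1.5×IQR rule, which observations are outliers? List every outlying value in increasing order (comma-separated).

IQR = Q3 − Q1 = 67.30 − 39.90 = 27.40.
Lower fence = Q1 − 1.5·IQR = 39.90 − 41.10 = -1.20.
Upper fence = Q3 + 1.5·IQR = 67.30 + 41.10 = 108.40.
124.1 > 108.40 → outlier.
135.7 > 108.40 → outlier.
161.6 > 108.40 → outlier.
All remaining values lie within [-1.20, 108.40].

124.1, 135.7, 161.6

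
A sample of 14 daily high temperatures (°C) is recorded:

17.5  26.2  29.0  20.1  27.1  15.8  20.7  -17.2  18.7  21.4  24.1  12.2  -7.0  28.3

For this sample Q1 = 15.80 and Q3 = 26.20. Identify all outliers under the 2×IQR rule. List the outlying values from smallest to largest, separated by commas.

-17.2, -7.0

IQR = Q3 − Q1 = 26.20 − 15.80 = 10.40.
Lower fence = Q1 − 2·IQR = 15.80 − 20.80 = -5.00.
Upper fence = Q3 + 2·IQR = 26.20 + 20.80 = 47.00.
-17.2 < -5.00 → outlier.
-7.0 < -5.00 → outlier.
All remaining values lie within [-5.00, 47.00].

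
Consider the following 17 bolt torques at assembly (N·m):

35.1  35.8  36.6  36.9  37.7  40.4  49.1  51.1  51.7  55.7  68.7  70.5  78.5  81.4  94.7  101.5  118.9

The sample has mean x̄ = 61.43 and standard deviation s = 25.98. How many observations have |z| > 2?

1

Cutoffs: x̄ ± 2s = [9.47, 113.39].
Outside the cutoffs: 118.9.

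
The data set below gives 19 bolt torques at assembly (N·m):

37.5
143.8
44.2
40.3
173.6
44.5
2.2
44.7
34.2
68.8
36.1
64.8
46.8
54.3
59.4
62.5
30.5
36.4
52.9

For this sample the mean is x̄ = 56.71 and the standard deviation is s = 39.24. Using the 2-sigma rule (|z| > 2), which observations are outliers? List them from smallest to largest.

Cutoffs at x̄ ± 2s: 56.71 ± 2·39.24 = [-21.77, 135.19].
143.8: z = 2.22, |z| > 2 → outlier.
173.6: z = 2.98, |z| > 2 → outlier.
Every other value lies within [-21.77, 135.19].

143.8, 173.6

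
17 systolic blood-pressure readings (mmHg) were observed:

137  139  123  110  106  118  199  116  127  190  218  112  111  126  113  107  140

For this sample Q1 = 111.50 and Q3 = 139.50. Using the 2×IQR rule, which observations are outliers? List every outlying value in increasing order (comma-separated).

IQR = Q3 − Q1 = 139.50 − 111.50 = 28.00.
Lower fence = Q1 − 2·IQR = 111.50 − 56.00 = 55.50.
Upper fence = Q3 + 2·IQR = 139.50 + 56.00 = 195.50.
199 > 195.50 → outlier.
218 > 195.50 → outlier.
All remaining values lie within [55.50, 195.50].

199, 218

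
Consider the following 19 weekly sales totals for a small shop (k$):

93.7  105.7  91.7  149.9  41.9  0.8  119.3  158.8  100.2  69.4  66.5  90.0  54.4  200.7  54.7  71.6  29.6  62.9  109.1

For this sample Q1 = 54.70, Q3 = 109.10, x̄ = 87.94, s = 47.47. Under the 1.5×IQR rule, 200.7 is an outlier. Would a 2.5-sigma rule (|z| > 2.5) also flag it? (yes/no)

z = (200.7 − 87.94) / 47.47 = 2.38.
|z| = 2.38 ≤ 2.5.

no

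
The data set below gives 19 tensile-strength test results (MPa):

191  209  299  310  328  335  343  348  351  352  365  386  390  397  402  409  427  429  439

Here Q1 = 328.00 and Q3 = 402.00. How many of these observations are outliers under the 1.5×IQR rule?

IQR = 74.00; fences at 328.00 − 111.00 = 217.00 and 402.00 + 111.00 = 513.00.
Outside the cutoffs: 191, 209.

2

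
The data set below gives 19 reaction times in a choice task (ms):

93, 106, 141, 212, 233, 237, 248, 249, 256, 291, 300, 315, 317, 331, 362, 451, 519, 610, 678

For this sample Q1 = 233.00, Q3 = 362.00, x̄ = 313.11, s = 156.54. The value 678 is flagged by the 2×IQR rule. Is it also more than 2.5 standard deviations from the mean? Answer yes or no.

z = (678 − 313.11) / 156.54 = 2.33.
|z| = 2.33 ≤ 2.5.

no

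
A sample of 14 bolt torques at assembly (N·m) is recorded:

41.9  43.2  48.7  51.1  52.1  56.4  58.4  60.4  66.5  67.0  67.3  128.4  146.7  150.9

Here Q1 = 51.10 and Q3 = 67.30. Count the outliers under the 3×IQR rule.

IQR = 16.20; fences at 51.10 − 48.60 = 2.50 and 67.30 + 48.60 = 115.90.
Outside the cutoffs: 128.4, 146.7, 150.9.

3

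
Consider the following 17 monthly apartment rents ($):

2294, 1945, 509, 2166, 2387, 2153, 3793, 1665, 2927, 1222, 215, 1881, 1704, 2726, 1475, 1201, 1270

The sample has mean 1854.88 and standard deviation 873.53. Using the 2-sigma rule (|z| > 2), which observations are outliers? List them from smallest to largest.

3793

Cutoffs at x̄ ± 2s: 1854.88 ± 2·873.53 = [107.82, 3601.94].
3793: z = 2.22, |z| > 2 → outlier.
Every other value lies within [107.82, 3601.94].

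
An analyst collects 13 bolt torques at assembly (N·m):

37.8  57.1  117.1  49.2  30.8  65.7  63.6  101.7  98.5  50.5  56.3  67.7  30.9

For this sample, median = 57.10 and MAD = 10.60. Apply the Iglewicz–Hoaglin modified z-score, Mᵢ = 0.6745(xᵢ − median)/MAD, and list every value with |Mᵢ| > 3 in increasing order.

117.1

|Mᵢ| > 3 ⇔ |xᵢ − 57.10| > 3·10.60/0.6745 = 47.15.
So outliers lie outside [9.95, 104.25].
117.1: M = 3.82 → outlier.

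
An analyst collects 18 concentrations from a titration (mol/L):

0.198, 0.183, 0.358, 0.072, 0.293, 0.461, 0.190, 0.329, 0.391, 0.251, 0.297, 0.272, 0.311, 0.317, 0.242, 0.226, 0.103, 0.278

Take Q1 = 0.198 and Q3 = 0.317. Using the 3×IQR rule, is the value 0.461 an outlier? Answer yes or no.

no

IQR = Q3 − Q1 = 0.317 − 0.198 = 0.119.
Lower fence = Q1 − 3·IQR = 0.198 − 0.357 = -0.159.
Upper fence = Q3 + 3·IQR = 0.317 + 0.357 = 0.674.
0.461 lies within [-0.159, 0.674].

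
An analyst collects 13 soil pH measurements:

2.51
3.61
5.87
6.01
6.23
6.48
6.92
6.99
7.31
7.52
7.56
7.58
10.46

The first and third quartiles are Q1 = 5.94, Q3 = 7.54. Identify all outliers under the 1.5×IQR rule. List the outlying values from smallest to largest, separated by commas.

IQR = Q3 − Q1 = 7.54 − 5.94 = 1.60.
Lower fence = Q1 − 1.5·IQR = 5.94 − 2.40 = 3.54.
Upper fence = Q3 + 1.5·IQR = 7.54 + 2.40 = 9.94.
2.51 < 3.54 → outlier.
10.46 > 9.94 → outlier.
All remaining values lie within [3.54, 9.94].

2.51, 10.46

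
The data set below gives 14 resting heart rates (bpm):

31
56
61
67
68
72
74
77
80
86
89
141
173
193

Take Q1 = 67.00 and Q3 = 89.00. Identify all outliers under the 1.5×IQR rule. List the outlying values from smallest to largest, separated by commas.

IQR = Q3 − Q1 = 89.00 − 67.00 = 22.00.
Lower fence = Q1 − 1.5·IQR = 67.00 − 33.00 = 34.00.
Upper fence = Q3 + 1.5·IQR = 89.00 + 33.00 = 122.00.
31 < 34.00 → outlier.
141 > 122.00 → outlier.
173 > 122.00 → outlier.
193 > 122.00 → outlier.
All remaining values lie within [34.00, 122.00].

31, 141, 173, 193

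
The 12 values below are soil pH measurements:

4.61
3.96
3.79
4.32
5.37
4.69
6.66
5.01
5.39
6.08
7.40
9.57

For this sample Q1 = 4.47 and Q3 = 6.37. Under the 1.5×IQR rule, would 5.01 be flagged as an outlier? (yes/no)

IQR = Q3 − Q1 = 6.37 − 4.47 = 1.90.
Lower fence = Q1 − 1.5·IQR = 4.47 − 2.85 = 1.62.
Upper fence = Q3 + 1.5·IQR = 6.37 + 2.85 = 9.22.
5.01 lies within [1.62, 9.22].

no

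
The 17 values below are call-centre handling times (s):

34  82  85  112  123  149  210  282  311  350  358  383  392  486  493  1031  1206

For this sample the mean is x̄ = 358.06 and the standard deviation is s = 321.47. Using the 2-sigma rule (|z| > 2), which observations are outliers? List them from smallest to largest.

1031, 1206

Cutoffs at x̄ ± 2s: 358.06 ± 2·321.47 = [-284.88, 1001.00].
1031: z = 2.09, |z| > 2 → outlier.
1206: z = 2.64, |z| > 2 → outlier.
Every other value lies within [-284.88, 1001.00].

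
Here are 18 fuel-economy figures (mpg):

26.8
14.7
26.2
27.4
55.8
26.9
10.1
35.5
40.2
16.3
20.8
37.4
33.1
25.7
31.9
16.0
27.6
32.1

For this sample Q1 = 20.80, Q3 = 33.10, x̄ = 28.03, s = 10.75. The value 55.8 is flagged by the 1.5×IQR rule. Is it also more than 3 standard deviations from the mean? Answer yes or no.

no

z = (55.8 − 28.03) / 10.75 = 2.58.
|z| = 2.58 ≤ 3.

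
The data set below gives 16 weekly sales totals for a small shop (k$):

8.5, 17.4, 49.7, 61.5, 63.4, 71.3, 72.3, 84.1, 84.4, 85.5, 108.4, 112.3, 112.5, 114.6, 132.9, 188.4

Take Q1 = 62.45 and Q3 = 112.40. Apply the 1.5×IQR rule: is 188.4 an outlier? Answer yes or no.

yes

IQR = Q3 − Q1 = 112.40 − 62.45 = 49.95.
Lower fence = Q1 − 1.5·IQR = 62.45 − 74.925 = -12.475.
Upper fence = Q3 + 1.5·IQR = 112.40 + 74.925 = 187.325.
188.4 lies above the upper fence.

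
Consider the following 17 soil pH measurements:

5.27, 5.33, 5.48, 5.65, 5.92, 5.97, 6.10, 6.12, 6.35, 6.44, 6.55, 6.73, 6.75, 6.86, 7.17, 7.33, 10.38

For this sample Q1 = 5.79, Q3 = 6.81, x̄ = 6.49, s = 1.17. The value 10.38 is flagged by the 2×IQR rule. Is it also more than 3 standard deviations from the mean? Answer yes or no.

yes

z = (10.38 − 6.49) / 1.17 = 3.32.
|z| = 3.32 > 3.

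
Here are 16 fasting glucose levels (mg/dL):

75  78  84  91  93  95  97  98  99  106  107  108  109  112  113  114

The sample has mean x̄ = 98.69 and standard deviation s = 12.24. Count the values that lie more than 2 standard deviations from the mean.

0

Cutoffs: x̄ ± 2s = [74.21, 123.17].
Every value lies within the cutoffs.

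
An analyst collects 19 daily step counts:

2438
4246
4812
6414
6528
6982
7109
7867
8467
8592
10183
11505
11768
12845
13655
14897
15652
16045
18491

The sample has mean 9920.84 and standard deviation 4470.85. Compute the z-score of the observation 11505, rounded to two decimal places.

z = (11505 − 9920.84) / 4470.85 = 0.35.

0.35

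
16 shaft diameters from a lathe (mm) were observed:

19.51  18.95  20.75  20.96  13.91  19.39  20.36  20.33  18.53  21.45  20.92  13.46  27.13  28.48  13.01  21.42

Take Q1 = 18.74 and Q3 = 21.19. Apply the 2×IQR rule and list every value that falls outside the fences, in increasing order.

IQR = Q3 − Q1 = 21.19 − 18.74 = 2.45.
Lower fence = Q1 − 2·IQR = 18.74 − 4.90 = 13.84.
Upper fence = Q3 + 2·IQR = 21.19 + 4.90 = 26.09.
13.01 < 13.84 → outlier.
13.46 < 13.84 → outlier.
27.13 > 26.09 → outlier.
28.48 > 26.09 → outlier.
All remaining values lie within [13.84, 26.09].

13.01, 13.46, 27.13, 28.48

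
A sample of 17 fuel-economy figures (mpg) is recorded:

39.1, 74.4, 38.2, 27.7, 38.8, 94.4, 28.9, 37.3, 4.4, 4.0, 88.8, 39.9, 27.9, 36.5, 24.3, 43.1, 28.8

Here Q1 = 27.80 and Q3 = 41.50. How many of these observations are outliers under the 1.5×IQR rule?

IQR = 13.70; fences at 27.80 − 20.55 = 7.25 and 41.50 + 20.55 = 62.05.
Outside the cutoffs: 4.0, 4.4, 74.4, 88.8, 94.4.

5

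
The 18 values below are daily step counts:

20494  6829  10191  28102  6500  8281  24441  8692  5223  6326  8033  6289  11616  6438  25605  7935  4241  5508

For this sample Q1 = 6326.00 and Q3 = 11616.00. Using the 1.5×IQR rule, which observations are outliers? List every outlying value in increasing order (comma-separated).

IQR = Q3 − Q1 = 11616.00 − 6326.00 = 5290.00.
Lower fence = Q1 − 1.5·IQR = 6326.00 − 7935.00 = -1609.00.
Upper fence = Q3 + 1.5·IQR = 11616.00 + 7935.00 = 19551.00.
20494 > 19551.00 → outlier.
24441 > 19551.00 → outlier.
25605 > 19551.00 → outlier.
28102 > 19551.00 → outlier.
All remaining values lie within [-1609.00, 19551.00].

20494, 24441, 25605, 28102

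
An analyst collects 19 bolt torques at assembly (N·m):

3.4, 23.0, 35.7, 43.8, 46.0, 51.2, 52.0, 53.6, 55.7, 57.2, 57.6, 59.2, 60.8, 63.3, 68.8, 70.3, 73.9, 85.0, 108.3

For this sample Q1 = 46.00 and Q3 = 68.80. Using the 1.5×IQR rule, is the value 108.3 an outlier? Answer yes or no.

IQR = Q3 − Q1 = 68.80 − 46.00 = 22.80.
Lower fence = Q1 − 1.5·IQR = 46.00 − 34.20 = 11.80.
Upper fence = Q3 + 1.5·IQR = 68.80 + 34.20 = 103.00.
108.3 lies above the upper fence.

yes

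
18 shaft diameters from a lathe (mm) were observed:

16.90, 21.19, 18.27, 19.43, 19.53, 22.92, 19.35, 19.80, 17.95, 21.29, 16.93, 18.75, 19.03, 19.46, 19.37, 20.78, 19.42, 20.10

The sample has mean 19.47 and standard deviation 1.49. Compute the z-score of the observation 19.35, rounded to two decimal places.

z = (19.35 − 19.47) / 1.49 = -0.08.

-0.08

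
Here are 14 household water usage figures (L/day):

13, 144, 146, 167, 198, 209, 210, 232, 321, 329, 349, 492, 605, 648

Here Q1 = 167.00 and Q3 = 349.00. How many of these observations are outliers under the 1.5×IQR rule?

IQR = 182.00; fences at 167.00 − 273.00 = -106.00 and 349.00 + 273.00 = 622.00.
Outside the cutoffs: 648.

1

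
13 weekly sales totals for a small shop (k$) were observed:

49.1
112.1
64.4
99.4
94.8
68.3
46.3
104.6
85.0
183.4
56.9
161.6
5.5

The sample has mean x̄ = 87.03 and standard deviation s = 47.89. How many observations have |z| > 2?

Cutoffs: x̄ ± 2s = [-8.75, 182.81].
Outside the cutoffs: 183.4.

1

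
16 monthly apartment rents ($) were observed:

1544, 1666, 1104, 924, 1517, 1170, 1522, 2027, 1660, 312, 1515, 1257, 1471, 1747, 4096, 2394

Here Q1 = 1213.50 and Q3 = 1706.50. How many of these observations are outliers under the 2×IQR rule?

IQR = 493.00; fences at 1213.50 − 986.00 = 227.50 and 1706.50 + 986.00 = 2692.50.
Outside the cutoffs: 4096.

1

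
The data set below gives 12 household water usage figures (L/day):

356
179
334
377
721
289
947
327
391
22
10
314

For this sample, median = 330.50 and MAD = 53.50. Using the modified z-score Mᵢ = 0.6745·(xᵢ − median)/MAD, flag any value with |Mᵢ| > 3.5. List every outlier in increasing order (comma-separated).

|Mᵢ| > 3.5 ⇔ |xᵢ − 330.50| > 3.5·53.50/0.6745 = 277.61.
So outliers lie outside [52.89, 608.11].
10: M = -4.04 → outlier.
22: M = -3.89 → outlier.
721: M = 4.92 → outlier.
947: M = 7.77 → outlier.

10, 22, 721, 947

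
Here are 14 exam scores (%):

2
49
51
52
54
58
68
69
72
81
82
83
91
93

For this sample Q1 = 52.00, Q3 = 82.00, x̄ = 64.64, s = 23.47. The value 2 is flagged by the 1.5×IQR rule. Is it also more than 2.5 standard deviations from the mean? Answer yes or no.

z = (2 − 64.64) / 23.47 = -2.67.
|z| = 2.67 > 2.5.

yes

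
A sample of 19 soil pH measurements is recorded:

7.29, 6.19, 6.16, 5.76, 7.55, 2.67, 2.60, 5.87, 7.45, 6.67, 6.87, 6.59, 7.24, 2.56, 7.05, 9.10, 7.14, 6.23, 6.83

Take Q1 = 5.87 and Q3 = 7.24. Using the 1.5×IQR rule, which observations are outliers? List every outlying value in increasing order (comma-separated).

2.56, 2.60, 2.67

IQR = Q3 − Q1 = 7.24 − 5.87 = 1.37.
Lower fence = Q1 − 1.5·IQR = 5.87 − 2.055 = 3.815.
Upper fence = Q3 + 1.5·IQR = 7.24 + 2.055 = 9.295.
2.56 < 3.815 → outlier.
2.60 < 3.815 → outlier.
2.67 < 3.815 → outlier.
All remaining values lie within [3.815, 9.295].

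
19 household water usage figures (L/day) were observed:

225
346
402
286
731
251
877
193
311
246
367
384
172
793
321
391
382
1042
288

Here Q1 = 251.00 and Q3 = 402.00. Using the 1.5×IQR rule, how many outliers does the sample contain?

IQR = 151.00; fences at 251.00 − 226.50 = 24.50 and 402.00 + 226.50 = 628.50.
Outside the cutoffs: 731, 793, 877, 1042.

4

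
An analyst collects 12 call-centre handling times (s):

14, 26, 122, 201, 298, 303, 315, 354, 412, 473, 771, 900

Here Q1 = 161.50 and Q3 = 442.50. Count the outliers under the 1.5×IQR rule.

IQR = 281.00; fences at 161.50 − 421.50 = -260.00 and 442.50 + 421.50 = 864.00.
Outside the cutoffs: 900.

1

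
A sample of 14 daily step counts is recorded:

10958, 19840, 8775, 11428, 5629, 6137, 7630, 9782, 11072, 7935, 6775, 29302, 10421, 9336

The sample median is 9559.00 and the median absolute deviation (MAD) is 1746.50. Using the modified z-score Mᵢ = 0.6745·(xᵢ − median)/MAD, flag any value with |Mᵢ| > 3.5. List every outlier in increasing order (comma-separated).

19840, 29302

|Mᵢ| > 3.5 ⇔ |xᵢ − 9559.00| > 3.5·1746.50/0.6745 = 9062.64.
So outliers lie outside [496.36, 18621.64].
19840: M = 3.97 → outlier.
29302: M = 7.62 → outlier.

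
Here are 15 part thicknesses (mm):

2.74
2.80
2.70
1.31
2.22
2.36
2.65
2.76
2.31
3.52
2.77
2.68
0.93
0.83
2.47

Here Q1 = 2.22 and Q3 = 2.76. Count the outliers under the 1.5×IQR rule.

3

IQR = 0.54; fences at 2.22 − 0.81 = 1.41 and 2.76 + 0.81 = 3.57.
Outside the cutoffs: 0.83, 0.93, 1.31.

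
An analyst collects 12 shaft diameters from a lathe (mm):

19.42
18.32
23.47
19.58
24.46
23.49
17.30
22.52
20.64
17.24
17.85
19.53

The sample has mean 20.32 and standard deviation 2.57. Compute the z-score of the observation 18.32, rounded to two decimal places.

z = (18.32 − 20.32) / 2.57 = -0.78.

-0.78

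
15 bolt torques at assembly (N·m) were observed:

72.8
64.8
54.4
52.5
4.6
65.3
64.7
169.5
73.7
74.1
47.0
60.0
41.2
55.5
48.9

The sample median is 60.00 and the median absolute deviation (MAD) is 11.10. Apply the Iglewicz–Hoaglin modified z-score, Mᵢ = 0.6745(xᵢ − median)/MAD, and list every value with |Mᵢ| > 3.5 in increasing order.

|Mᵢ| > 3.5 ⇔ |xᵢ − 60.00| > 3.5·11.10/0.6745 = 57.60.
So outliers lie outside [2.40, 117.60].
169.5: M = 6.65 → outlier.

169.5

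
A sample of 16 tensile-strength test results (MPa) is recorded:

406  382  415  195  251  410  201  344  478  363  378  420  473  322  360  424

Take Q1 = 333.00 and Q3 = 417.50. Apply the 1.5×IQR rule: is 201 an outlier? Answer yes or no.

IQR = Q3 − Q1 = 417.50 − 333.00 = 84.50.
Lower fence = Q1 − 1.5·IQR = 333.00 − 126.75 = 206.25.
Upper fence = Q3 + 1.5·IQR = 417.50 + 126.75 = 544.25.
201 lies below the lower fence.

yes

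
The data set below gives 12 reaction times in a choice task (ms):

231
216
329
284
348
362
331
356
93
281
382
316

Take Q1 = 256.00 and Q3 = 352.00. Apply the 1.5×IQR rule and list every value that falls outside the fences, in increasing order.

93

IQR = Q3 − Q1 = 352.00 − 256.00 = 96.00.
Lower fence = Q1 − 1.5·IQR = 256.00 − 144.00 = 112.00.
Upper fence = Q3 + 1.5·IQR = 352.00 + 144.00 = 496.00.
93 < 112.00 → outlier.
All remaining values lie within [112.00, 496.00].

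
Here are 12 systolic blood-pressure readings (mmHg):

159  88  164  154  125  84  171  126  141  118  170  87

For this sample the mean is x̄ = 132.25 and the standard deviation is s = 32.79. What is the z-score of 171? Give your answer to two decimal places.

1.18

z = (171 − 132.25) / 32.79 = 1.18.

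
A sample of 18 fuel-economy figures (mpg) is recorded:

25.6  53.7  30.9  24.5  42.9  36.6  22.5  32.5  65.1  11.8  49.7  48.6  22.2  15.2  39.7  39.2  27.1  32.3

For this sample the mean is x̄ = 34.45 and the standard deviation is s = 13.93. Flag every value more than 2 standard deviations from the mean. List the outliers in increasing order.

65.1

Cutoffs at x̄ ± 2s: 34.45 ± 2·13.93 = [6.59, 62.31].
65.1: z = 2.20, |z| > 2 → outlier.
Every other value lies within [6.59, 62.31].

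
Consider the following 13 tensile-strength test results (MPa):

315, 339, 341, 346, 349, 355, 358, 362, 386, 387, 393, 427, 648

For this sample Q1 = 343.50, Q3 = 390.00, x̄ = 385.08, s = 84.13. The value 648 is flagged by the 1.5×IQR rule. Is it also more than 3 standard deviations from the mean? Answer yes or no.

z = (648 − 385.08) / 84.13 = 3.13.
|z| = 3.13 > 3.

yes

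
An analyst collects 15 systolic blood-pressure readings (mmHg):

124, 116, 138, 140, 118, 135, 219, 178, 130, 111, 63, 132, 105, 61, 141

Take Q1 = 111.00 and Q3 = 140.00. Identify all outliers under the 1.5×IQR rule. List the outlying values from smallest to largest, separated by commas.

IQR = Q3 − Q1 = 140.00 − 111.00 = 29.00.
Lower fence = Q1 − 1.5·IQR = 111.00 − 43.50 = 67.50.
Upper fence = Q3 + 1.5·IQR = 140.00 + 43.50 = 183.50.
61 < 67.50 → outlier.
63 < 67.50 → outlier.
219 > 183.50 → outlier.
All remaining values lie within [67.50, 183.50].

61, 63, 219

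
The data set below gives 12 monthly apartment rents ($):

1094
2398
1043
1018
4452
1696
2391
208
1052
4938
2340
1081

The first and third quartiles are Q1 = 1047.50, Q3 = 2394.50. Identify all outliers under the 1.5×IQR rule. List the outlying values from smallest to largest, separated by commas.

4452, 4938

IQR = Q3 − Q1 = 2394.50 − 1047.50 = 1347.00.
Lower fence = Q1 − 1.5·IQR = 1047.50 − 2020.50 = -973.00.
Upper fence = Q3 + 1.5·IQR = 2394.50 + 2020.50 = 4415.00.
4452 > 4415.00 → outlier.
4938 > 4415.00 → outlier.
All remaining values lie within [-973.00, 4415.00].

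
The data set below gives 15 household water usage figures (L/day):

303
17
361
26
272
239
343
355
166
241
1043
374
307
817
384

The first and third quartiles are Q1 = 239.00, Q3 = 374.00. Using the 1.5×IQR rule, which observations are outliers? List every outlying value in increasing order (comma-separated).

IQR = Q3 − Q1 = 374.00 − 239.00 = 135.00.
Lower fence = Q1 − 1.5·IQR = 239.00 − 202.50 = 36.50.
Upper fence = Q3 + 1.5·IQR = 374.00 + 202.50 = 576.50.
17 < 36.50 → outlier.
26 < 36.50 → outlier.
817 > 576.50 → outlier.
1043 > 576.50 → outlier.
All remaining values lie within [36.50, 576.50].

17, 26, 817, 1043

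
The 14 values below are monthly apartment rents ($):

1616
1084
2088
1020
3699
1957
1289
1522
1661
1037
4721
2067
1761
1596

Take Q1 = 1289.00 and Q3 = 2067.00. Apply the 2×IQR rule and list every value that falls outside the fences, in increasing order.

3699, 4721

IQR = Q3 − Q1 = 2067.00 − 1289.00 = 778.00.
Lower fence = Q1 − 2·IQR = 1289.00 − 1556.00 = -267.00.
Upper fence = Q3 + 2·IQR = 2067.00 + 1556.00 = 3623.00.
3699 > 3623.00 → outlier.
4721 > 3623.00 → outlier.
All remaining values lie within [-267.00, 3623.00].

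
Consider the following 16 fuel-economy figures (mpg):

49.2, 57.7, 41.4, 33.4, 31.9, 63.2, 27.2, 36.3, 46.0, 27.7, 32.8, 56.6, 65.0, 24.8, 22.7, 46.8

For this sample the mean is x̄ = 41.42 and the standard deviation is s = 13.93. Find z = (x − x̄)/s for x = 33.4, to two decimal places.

z = (33.4 − 41.42) / 13.93 = -0.58.

-0.58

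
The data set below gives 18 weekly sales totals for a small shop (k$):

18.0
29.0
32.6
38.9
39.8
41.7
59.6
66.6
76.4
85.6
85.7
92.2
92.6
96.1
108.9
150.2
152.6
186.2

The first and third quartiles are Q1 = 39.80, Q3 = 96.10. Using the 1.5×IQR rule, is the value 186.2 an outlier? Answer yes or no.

IQR = Q3 − Q1 = 96.10 − 39.80 = 56.30.
Lower fence = Q1 − 1.5·IQR = 39.80 − 84.45 = -44.65.
Upper fence = Q3 + 1.5·IQR = 96.10 + 84.45 = 180.55.
186.2 lies above the upper fence.

yes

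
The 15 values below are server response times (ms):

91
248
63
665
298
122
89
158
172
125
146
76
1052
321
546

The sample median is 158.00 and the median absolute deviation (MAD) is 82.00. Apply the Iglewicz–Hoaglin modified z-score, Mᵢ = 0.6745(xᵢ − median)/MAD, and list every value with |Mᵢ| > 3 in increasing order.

|Mᵢ| > 3 ⇔ |xᵢ − 158.00| > 3·82.00/0.6745 = 364.71.
So outliers lie outside [-206.71, 522.71].
546: M = 3.19 → outlier.
665: M = 4.17 → outlier.
1052: M = 7.35 → outlier.

546, 665, 1052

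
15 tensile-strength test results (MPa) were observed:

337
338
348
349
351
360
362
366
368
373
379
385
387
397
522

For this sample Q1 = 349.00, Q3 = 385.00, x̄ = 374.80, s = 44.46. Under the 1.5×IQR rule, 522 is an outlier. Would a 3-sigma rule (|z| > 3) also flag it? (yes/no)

z = (522 − 374.80) / 44.46 = 3.31.
|z| = 3.31 > 3.

yes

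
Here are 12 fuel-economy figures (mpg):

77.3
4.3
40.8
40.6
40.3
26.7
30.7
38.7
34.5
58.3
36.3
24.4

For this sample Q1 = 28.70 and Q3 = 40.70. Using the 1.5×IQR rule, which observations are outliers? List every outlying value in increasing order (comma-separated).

IQR = Q3 − Q1 = 40.70 − 28.70 = 12.00.
Lower fence = Q1 − 1.5·IQR = 28.70 − 18.00 = 10.70.
Upper fence = Q3 + 1.5·IQR = 40.70 + 18.00 = 58.70.
4.3 < 10.70 → outlier.
77.3 > 58.70 → outlier.
All remaining values lie within [10.70, 58.70].

4.3, 77.3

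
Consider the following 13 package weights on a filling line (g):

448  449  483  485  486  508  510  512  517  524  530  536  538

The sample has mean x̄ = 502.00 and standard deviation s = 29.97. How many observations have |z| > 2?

0

Cutoffs: x̄ ± 2s = [442.06, 561.94].
Every value lies within the cutoffs.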